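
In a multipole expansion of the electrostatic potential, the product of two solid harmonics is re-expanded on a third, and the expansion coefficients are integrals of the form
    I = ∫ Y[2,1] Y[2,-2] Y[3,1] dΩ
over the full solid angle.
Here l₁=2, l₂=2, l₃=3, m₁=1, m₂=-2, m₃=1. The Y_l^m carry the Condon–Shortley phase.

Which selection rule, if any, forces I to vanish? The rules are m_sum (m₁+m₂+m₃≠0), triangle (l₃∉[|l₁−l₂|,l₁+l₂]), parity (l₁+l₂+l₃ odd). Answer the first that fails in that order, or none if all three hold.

parity

Σmᵢ = 0  ✓
l₃∈[|l₁−l₂|,l₁+l₂]=[0,4], have l₃=3  ✓
Σlᵢ = 7 ⇒ odd  ✗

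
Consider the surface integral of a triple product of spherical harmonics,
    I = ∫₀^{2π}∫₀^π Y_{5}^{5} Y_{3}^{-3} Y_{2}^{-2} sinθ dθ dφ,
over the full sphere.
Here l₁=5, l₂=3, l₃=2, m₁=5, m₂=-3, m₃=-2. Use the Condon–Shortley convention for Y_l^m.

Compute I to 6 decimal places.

-0.347235

Rules hold: Σm=0, L=10 even, 2≤2≤8.
N = 11·7·5 = 385
Δ = 6!·4!·0!/11! = 1/2310
Racah Σ t=3..3: t=3:−1/144 = -1/144
⇒ 3j(5 3 2; 0 0 0)² = 10/231, sgn -1
Racah Σ t=0..0: t=0:+1/17280 = 1/17280
⇒ 3j(5 3 2; 5 -3 -2)² = 1/11, sgn +1
4πI² = N·(3j₀)²·(3jₘ)² = 50/33
I = -1·√(1.51515/4π) = -0.34723469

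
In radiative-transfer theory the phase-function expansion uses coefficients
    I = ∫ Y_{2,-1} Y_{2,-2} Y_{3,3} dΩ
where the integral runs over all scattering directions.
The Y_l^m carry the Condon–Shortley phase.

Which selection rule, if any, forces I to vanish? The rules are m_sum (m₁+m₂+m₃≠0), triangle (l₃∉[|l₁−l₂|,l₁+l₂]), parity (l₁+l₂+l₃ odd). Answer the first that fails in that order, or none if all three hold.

parity

Σmᵢ = 0  ✓
l₃∈[|l₁−l₂|,l₁+l₂]=[0,4], have l₃=3  ✓
Σlᵢ = 7 ⇒ odd  ✗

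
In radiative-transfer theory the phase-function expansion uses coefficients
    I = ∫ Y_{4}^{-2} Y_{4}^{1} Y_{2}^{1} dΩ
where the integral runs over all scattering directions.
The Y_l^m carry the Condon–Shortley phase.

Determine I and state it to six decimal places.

0.127700

Checks pass: Σm=0; 10 even; l₃=2∈[0,8].
(2·4+1)(2·4+1)(2·2+1) = 405
Δ: 6! 2! 2! / 11! → 1/13860
sum: t=2:+1/192 t=3:−1/36 t=4:+1/192 = -5/288
3j²(4 4 2; 0 0 0) = Δ·Π!·Σ² = 20/693  (sign -1)
sum: t=4:+1/96 t=5:−1/240 = 1/160
3j²(4 4 2; -2 1 1) = Δ·Π!·Σ² = 27/1540  (sign -1)
combine: 4πI² = 405·20/693·27/1540 = 1215/5929
take √, sign +1: I = 0.12770047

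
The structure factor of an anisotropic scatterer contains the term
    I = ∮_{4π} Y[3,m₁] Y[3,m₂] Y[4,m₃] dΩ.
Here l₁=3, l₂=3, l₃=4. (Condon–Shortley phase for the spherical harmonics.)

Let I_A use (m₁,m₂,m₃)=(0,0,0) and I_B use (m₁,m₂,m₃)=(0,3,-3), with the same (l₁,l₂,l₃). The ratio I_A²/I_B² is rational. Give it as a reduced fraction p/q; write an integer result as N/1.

l's match ⇒ only the (l;m) 3-j factors differ between A and B.
A: triangle coeff Δ(3,3,4) = 1/34650; Σ_t [0,2]: t=0:+1/72 t=1:−1/16 t=2:+1/72 = -5/144; (3j)²=2/77 [(3 3 4; 0 0 0)], sign=-1
B: triangle coeff Δ(3,3,4) = 1/34650; Σ_t [2,2]: t=2:+1/288 = 1/288; (3j)²=1/22 [(3 3 4; 0 3 -3)], sign=-1
I_A²/I_B² = (2/77)/(1/22) = 4/7

4/7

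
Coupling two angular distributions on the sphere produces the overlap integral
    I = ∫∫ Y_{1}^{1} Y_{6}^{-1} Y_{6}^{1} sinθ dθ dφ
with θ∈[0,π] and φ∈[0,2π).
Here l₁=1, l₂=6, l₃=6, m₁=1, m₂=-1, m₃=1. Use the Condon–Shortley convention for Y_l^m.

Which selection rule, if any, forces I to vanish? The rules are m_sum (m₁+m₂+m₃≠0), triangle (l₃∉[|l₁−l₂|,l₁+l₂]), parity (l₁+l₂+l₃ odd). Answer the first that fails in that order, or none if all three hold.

m_sum

Σmᵢ = 1  ✗
l₃∈[|l₁−l₂|,l₁+l₂]=[5,7], have l₃=6
Σlᵢ = 13 ⇒ odd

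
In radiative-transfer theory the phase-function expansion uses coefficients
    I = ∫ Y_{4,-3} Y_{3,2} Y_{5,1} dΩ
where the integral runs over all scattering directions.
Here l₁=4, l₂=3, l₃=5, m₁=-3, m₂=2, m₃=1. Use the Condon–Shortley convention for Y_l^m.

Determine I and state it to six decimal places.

0.160929

Rules hold: Σm=0, L=12 even, 1≤5≤7.
N = 9·7·11 = 693
Δ = 2!·6!·4!/13! = 1/180180
Racah Σ t=0..2: t=0:+1/576 t=1:−1/144 t=2:+1/576 = -1/288
⇒ 3j(4 3 5; 0 0 0)² = 20/1001, sgn +1
Racah Σ t=1..2: t=1:−1/17280 t=2:+1/1440 = 11/17280
⇒ 3j(4 3 5; -3 2 1)² = 11/468, sgn +1
4πI² = N·(3j₀)²·(3jₘ)² = 55/169
I = +1·√(0.325444/4π) = 0.16092854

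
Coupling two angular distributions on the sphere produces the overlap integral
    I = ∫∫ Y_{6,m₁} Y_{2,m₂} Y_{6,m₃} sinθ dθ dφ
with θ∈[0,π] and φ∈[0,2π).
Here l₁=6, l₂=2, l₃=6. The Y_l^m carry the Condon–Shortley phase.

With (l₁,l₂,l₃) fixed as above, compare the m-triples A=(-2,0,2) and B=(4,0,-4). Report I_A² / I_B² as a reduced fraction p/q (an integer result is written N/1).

25/1

Shared (l₁,l₂,l₃)=(6,2,6): N and (l;000)² cancel in I_A²/I_B².
A: Δ = 2!·10!·2!/15! = 1/90090; Racah Σ t=0..2: t=0:+1/322560 t=1:−1/30240 t=2:+1/69120 = -1/64512; ⇒ 3j(6 2 6; -2 0 2)² = 10/1001, sgn -1
B: Δ = 2!·10!·2!/15! = 1/90090; Racah Σ t=0..2: t=0:+1/322560 t=1:−1/362880 t=2:+1/14515200 = 1/2419200; ⇒ 3j(6 2 6; 4 0 -4)² = 2/5005, sgn +1
I_A²/I_B² = (10/1001)/(2/5005) = 25/1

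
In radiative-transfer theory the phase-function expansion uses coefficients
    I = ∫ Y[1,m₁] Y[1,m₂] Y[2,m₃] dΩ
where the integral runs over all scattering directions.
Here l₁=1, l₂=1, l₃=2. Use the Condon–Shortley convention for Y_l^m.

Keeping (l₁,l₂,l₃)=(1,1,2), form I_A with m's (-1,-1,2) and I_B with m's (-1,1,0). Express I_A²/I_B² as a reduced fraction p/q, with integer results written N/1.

Same 1,1,2: normalisation and zero-m 3j drop out of the ratio.
A: Δ: 0! 2! 2! / 5! → 1/30; sum: t=0:+1/4 = 1/4; 3j²(1 1 2; -1 -1 2) = Δ·Π!·Σ² = 1/5  (sign +1)
B: Δ: 0! 2! 2! / 5! → 1/30; sum: t=0:+1/4 = 1/4; 3j²(1 1 2; -1 1 0) = Δ·Π!·Σ² = 1/30  (sign +1)
I_A²/I_B² = (1/5)/(1/30) = 6/1

6/1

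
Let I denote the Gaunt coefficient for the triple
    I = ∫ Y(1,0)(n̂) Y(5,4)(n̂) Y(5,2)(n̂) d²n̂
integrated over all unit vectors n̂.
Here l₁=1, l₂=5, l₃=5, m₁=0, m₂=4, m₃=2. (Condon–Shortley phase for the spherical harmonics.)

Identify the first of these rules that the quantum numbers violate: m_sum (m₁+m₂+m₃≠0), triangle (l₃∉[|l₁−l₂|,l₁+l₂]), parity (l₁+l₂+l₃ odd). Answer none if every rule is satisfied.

m_sum

m₁+m₂+m₃ = 0 + 4 + 2 = 6  ✗
triangle: |1−5|=4 ≤ l₃=5 ≤ 1+5=6
parity: l₁+l₂+l₃ = 11 is odd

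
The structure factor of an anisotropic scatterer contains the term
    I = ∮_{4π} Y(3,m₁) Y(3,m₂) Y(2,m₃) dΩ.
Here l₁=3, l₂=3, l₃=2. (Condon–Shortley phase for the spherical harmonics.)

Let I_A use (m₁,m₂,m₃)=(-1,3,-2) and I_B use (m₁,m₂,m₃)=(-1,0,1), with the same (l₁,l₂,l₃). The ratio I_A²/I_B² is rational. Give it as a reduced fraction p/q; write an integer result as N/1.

Same 3,3,2: normalisation and zero-m 3j drop out of the ratio.
A: Δ: 4! 2! 2! / 9! → 1/3780; sum: t=4:+1/96 = 1/96; 3j²(3 3 2; -1 3 -2) = Δ·Π!·Σ² = 1/42  (sign +1)
B: Δ: 4! 2! 2! / 9! → 1/3780; sum: t=2:+1/8 t=3:−1/12 = 1/24; 3j²(3 3 2; -1 0 1) = Δ·Π!·Σ² = 1/210  (sign -1)
I_A²/I_B² = (1/42)/(1/210) = 5/1

5/1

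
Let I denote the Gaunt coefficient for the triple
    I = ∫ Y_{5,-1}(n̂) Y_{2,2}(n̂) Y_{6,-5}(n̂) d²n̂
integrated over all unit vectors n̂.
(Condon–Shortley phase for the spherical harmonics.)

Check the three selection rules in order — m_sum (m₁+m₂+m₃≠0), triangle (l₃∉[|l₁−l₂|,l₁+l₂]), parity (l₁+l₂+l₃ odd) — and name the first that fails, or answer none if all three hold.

Σmᵢ = -4  ✗
l₃∈[|l₁−l₂|,l₁+l₂]=[3,7], have l₃=6
Σlᵢ = 13 ⇒ odd

m_sum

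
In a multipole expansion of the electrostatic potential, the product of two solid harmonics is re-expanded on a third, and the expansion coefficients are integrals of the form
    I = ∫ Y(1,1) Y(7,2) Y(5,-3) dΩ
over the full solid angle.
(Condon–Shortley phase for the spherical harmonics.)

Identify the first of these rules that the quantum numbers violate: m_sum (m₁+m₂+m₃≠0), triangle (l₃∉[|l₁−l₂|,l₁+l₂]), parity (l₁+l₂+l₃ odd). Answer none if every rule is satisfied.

Σmᵢ = 0  ✓
l₃∈[|l₁−l₂|,l₁+l₂]=[6,8], have l₃=5  ✗
Σlᵢ = 13 ⇒ odd

triangle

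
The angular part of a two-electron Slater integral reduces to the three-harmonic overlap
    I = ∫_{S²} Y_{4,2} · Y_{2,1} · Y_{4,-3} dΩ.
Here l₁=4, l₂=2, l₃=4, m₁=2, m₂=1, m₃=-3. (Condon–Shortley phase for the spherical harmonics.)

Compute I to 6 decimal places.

Rules hold: Σm=0, L=10 even, 2≤4≤6.
N = 9·5·9 = 405
Δ = 2!·6!·2!/11! = 1/13860
Racah Σ t=0..2: t=0:+1/192 t=1:−1/36 t=2:+1/192 = -5/288
⇒ 3j(4 2 4; 0 0 0)² = 20/693, sgn -1
Racah Σ t=1..2: t=1:−1/240 t=2:+1/1440 = -1/288
⇒ 3j(4 2 4; 2 1 -3)² = 5/132, sgn +1
4πI² = N·(3j₀)²·(3jₘ)² = 375/847
I = -1·√(0.442739/4π) = -0.18770204

-0.187702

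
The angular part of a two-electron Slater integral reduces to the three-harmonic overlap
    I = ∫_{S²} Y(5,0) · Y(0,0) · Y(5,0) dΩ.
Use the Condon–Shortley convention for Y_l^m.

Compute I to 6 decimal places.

m-sum 0 ✓  L=10 even ✓  5≤5≤5 ✓
Π(2lᵢ+1) = 11×1×11 = 121
triangle coeff Δ(5,0,5) = 1/11
Σ_t [0,0]: t=0:+1/14400 = 1/14400
(3j)²=1/11 [(5 0 5; 0 0 0)], sign=-1
(m-triple is (0,0,0) — same symbol as above.)
⇒ 4πI² = 1/1
I = (+1)√(1/1/(4π)) = 0.28209479

0.282095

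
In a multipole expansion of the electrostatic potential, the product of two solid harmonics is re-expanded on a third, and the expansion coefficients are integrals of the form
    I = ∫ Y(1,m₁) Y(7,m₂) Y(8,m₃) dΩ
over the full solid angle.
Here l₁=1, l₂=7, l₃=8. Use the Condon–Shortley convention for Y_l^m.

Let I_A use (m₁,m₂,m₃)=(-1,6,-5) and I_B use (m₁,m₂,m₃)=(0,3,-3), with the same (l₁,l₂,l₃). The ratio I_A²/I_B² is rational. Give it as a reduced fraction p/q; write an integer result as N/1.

l's match ⇒ only the (l;m) 3-j factors differ between A and B.
A: triangle coeff Δ(1,7,8) = 1/2040; Σ_t [0,0]: t=0:+1/12454041600 = 1/12454041600; (3j)²=1/680 [(1 7 8; -1 6 -5)], sign=-1
B: triangle coeff Δ(1,7,8) = 1/2040; Σ_t [0,0]: t=0:+1/87091200 = 1/87091200; (3j)²=11/408 [(1 7 8; 0 3 -3)], sign=-1
I_A²/I_B² = (1/680)/(11/408) = 3/55

3/55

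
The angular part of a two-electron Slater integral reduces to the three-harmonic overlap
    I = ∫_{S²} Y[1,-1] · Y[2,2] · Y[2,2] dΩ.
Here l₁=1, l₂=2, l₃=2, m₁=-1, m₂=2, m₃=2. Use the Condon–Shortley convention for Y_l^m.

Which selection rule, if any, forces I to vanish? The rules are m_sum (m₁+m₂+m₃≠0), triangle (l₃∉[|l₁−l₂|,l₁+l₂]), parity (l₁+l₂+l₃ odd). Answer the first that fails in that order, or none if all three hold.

azimuthal sum: -1 + 2 + 2 = 3  ✗
1 ≤ 2 ≤ 3 (triangle on l)
L = 1 + 2 + 2 = 5 (odd)

m_sum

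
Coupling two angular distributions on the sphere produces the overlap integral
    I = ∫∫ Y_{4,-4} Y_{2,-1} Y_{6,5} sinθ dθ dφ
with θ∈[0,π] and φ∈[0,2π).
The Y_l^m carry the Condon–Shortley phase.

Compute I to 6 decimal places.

m-sum 0 ✓  L=12 even ✓  2≤6≤6 ✓
Π(2lᵢ+1) = 9×5×13 = 585
triangle coeff Δ(4,2,6) = 1/6435
Σ_t [0,0]: t=0:+1/2304 = 1/2304
(3j)²=5/143 [(4 2 6; 0 0 0)], sign=+1
Σ_t [0,0]: t=0:+1/241920 = 1/241920
(3j)²=1/39 [(4 2 6; -4 -1 5)], sign=-1
⇒ 4πI² = 75/143
I = (-1)√(75/143/(4π)) = -0.20429497

-0.204295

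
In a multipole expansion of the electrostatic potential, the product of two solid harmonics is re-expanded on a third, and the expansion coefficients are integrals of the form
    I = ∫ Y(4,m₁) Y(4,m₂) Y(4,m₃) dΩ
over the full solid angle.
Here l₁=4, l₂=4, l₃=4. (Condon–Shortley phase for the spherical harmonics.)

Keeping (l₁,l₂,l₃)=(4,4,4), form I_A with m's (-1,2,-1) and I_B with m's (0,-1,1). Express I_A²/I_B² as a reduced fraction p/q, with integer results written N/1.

Same 4,4,4: normalisation and zero-m 3j drop out of the ratio.
A: Δ: 4! 4! 4! / 13! → 1/450450; sum: t=2:+1/576 t=3:−1/144 t=4:+1/576 = -1/288; 3j²(4 4 4; -1 2 -1) = Δ·Π!·Σ² = 20/1001  (sign +1)
B: Δ: 4! 4! 4! / 13! → 1/450450; sum: t=0:+1/3456 t=1:−1/144 t=2:+1/96 t=3:−1/864 = 1/384; 3j²(4 4 4; 0 -1 1) = Δ·Π!·Σ² = 9/2002  (sign -1)
I_A²/I_B² = (20/1001)/(9/2002) = 40/9

40/9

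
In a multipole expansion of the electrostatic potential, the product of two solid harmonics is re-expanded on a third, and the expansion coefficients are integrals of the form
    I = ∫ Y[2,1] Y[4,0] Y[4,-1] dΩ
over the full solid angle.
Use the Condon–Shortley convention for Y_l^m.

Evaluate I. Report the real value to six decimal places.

Checks pass: Σm=0; 10 even; l₃=4∈[2,6].
(2·2+1)(2·4+1)(2·4+1) = 405
Δ: 2! 2! 6! / 11! → 1/13860
sum: t=0:+1/192 t=1:−1/36 t=2:+1/192 = -5/288
3j²(2 4 4; 0 0 0) = Δ·Π!·Σ² = 20/693  (sign -1)
sum: t=0:+1/96 t=1:−1/72 = -1/288
3j²(2 4 4; 1 0 -1) = Δ·Π!·Σ² = 1/462  (sign +1)
combine: 4πI² = 405·20/693·1/462 = 150/5929
take √, sign -1: I = -0.04486937

-0.044869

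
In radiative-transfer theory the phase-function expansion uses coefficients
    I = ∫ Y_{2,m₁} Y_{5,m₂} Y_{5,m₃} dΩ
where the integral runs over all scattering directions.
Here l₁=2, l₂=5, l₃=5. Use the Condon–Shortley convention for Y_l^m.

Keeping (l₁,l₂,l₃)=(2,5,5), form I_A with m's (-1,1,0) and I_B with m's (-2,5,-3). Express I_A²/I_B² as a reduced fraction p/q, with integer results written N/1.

1/6

Shared (l₁,l₂,l₃)=(2,5,5): N and (l;000)² cancel in I_A²/I_B².
A: Δ = 2!·2!·8!/13! = 1/38610; Racah Σ t=1..2: t=1:−1/1440 t=2:+1/1152 = 1/5760; ⇒ 3j(2 5 5; -1 1 0)² = 1/858, sgn -1
B: Δ = 2!·2!·8!/13! = 1/38610; Racah Σ t=2..2: t=2:+1/161280 = 1/161280; ⇒ 3j(2 5 5; -2 5 -3)² = 1/143, sgn +1
I_A²/I_B² = (1/858)/(1/143) = 1/6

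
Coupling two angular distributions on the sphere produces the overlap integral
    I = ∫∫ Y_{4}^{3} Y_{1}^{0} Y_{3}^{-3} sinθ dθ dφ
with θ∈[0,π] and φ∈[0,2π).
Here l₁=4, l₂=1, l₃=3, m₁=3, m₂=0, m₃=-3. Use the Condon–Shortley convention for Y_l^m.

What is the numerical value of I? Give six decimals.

m-sum 0 ✓  L=8 even ✓  3≤3≤5 ✓
Π(2lᵢ+1) = 9×3×7 = 189
triangle coeff Δ(4,1,3) = 1/252
Σ_t [1,1]: t=1:−1/36 = -1/36
(3j)²=4/63 [(4 1 3; 0 0 0)], sign=+1
Σ_t [1,1]: t=1:−1/720 = -1/720
(3j)²=1/36 [(4 1 3; 3 0 -3)], sign=-1
⇒ 4πI² = 1/3
I = (-1)√(1/3/(4π)) = -0.16286750

-0.162868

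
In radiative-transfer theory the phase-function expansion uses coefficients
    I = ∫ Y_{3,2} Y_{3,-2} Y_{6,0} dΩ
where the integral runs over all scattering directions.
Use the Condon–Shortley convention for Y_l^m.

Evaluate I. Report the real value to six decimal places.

0.071126

Rules hold: Σm=0, L=12 even, 0≤6≤6.
N = 7·7·13 = 637
Δ = 0!·6!·6!/13! = 1/12012
Racah Σ t=0..0: t=0:+1/1296 = 1/1296
⇒ 3j(3 3 6; 0 0 0)² = 100/3003, sgn +1
Racah Σ t=0..0: t=0:+1/14400 = 1/14400
⇒ 3j(3 3 6; 2 -2 0)² = 3/1001, sgn +1
4πI² = N·(3j₀)²·(3jₘ)² = 100/1573
I = +1·√(0.0635728/4π) = 0.07112638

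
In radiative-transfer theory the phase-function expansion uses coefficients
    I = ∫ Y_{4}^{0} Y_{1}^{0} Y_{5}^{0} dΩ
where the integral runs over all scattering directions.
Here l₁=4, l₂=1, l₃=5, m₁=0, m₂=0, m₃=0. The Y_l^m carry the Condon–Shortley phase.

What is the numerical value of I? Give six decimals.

0.245532

Rules hold: Σm=0, L=10 even, 3≤5≤5.
N = 9·3·11 = 297
Δ = 0!·8!·2!/11! = 1/495
Racah Σ t=0..0: t=0:+1/576 = 1/576
⇒ 3j(4 1 5; 0 0 0)² = 5/99, sgn -1
(m-triple is (0,0,0) — same symbol as above.)
4πI² = N·(3j₀)²·(3jₘ)² = 25/33
I = +1·√(0.757576/4π) = 0.24553200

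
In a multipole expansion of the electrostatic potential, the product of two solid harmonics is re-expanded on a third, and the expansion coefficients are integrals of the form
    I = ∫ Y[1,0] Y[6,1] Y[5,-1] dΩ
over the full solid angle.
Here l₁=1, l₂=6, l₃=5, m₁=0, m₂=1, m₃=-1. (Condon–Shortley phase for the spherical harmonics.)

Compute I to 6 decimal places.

-0.241725

Rules hold: Σm=0, L=12 even, 5≤5≤7.
N = 3·13·11 = 429
Δ = 2!·0!·10!/13! = 1/858
Racah Σ t=1..1: t=1:−1/14400 = -1/14400
⇒ 3j(1 6 5; 0 0 0)² = 6/143, sgn +1
Racah Σ t=1..1: t=1:−1/17280 = -1/17280
⇒ 3j(1 6 5; 0 1 -1)² = 35/858, sgn -1
4πI² = N·(3j₀)²·(3jₘ)² = 105/143
I = -1·√(0.734266/4π) = -0.24172507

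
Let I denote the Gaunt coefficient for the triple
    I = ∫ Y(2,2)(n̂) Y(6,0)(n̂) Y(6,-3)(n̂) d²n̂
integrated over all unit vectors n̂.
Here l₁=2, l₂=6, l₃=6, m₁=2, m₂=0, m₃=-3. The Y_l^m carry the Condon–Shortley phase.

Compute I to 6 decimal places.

0.000000

Σmᵢ = -1 ≠ 0, so the φ-integral vanishes; I = 0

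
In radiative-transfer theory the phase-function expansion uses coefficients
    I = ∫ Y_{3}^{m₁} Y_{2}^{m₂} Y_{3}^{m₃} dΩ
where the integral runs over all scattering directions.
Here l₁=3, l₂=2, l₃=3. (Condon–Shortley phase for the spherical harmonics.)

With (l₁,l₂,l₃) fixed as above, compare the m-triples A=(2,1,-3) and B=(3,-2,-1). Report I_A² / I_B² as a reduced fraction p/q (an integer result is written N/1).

Same 3,2,3: normalisation and zero-m 3j drop out of the ratio.
A: Δ: 2! 4! 2! / 9! → 1/3780; sum: t=1:−1/48 = -1/48; 3j²(3 2 3; 2 1 -3) = Δ·Π!·Σ² = 5/84  (sign -1)
B: Δ: 2! 4! 2! / 9! → 1/3780; sum: t=0:+1/96 = 1/96; 3j²(3 2 3; 3 -2 -1) = Δ·Π!·Σ² = 1/42  (sign +1)
I_A²/I_B² = (5/84)/(1/42) = 5/2

5/2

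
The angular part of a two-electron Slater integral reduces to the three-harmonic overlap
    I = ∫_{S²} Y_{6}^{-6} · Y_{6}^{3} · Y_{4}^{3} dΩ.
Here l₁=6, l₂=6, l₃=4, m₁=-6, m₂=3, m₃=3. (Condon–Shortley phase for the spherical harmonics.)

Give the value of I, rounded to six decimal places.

m-sum 0 ✓  L=16 even ✓  0≤4≤12 ✓
Π(2lᵢ+1) = 13×13×9 = 1521
triangle coeff Δ(6,6,4) = 1/15315300
Σ_t [2,6]: t=2:+1/829440 t=3:−1/25920 t=4:+1/9216 t=5:−1/25920 t=6:+1/829440 = 7/207360
(3j)²=28/2431 [(6 6 4; 0 0 0)], sign=+1
Σ_t [8,8]: t=8:+1/5806080 = 1/5806080
(3j)²=9/884 [(6 6 4; -6 3 3)], sign=-1
⇒ 4πI² = 567/3179
I = (-1)√(567/3179/(4π)) = -0.11913554

-0.119136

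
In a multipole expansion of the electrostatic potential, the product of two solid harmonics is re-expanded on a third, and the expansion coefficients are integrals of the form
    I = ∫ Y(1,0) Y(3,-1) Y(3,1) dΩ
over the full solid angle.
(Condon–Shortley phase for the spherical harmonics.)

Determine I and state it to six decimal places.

0.000000

L=7 odd ⇒ parity kills the (l;000) factor ⇒ I = 0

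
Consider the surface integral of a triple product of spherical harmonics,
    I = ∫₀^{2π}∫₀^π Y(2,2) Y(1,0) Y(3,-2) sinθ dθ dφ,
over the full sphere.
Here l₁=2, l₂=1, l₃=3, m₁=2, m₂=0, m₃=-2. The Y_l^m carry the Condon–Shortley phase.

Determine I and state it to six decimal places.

0.184674

m-sum 0 ✓  L=6 even ✓  1≤3≤3 ✓
Π(2lᵢ+1) = 5×3×7 = 105
triangle coeff Δ(2,1,3) = 1/105
Σ_t [0,0]: t=0:+1/4 = 1/4
(3j)²=3/35 [(2 1 3; 0 0 0)], sign=-1
Σ_t [0,0]: t=0:+1/24 = 1/24
(3j)²=1/21 [(2 1 3; 2 0 -2)], sign=-1
⇒ 4πI² = 3/7
I = (+1)√(3/7/(4π)) = 0.18467439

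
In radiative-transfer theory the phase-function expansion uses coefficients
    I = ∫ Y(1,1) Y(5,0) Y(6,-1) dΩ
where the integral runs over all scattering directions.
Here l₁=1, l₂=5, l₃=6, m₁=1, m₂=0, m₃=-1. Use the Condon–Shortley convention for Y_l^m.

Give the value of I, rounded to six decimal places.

Rules hold: Σm=0, L=12 even, 4≤6≤6.
N = 3·11·13 = 429
Δ = 0!·2!·10!/13! = 1/858
Racah Σ t=0..0: t=0:+1/14400 = 1/14400
⇒ 3j(1 5 6; 0 0 0)² = 6/143, sgn +1
Racah Σ t=0..0: t=0:+1/28800 = 1/28800
⇒ 3j(1 5 6; 1 0 -1)² = 7/286, sgn -1
4πI² = N·(3j₀)²·(3jₘ)² = 63/143
I = -1·√(0.440559/4π) = -0.18723944

-0.187239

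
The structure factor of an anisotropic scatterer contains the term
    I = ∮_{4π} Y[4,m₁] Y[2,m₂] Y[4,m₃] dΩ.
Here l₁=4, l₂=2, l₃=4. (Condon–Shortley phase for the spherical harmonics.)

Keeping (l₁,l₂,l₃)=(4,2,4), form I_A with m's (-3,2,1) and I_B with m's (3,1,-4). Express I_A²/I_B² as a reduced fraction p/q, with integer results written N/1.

9/14

Same 4,2,4: normalisation and zero-m 3j drop out of the ratio.
A: Δ: 2! 6! 2! / 11! → 1/13860; sum: t=2:+1/480 = 1/480; 3j²(4 2 4; -3 2 1) = Δ·Π!·Σ² = 3/110  (sign -1)
B: Δ: 2! 6! 2! / 11! → 1/13860; sum: t=1:−1/1440 = -1/1440; 3j²(4 2 4; 3 1 -4) = Δ·Π!·Σ² = 7/165  (sign -1)
I_A²/I_B² = (3/110)/(7/165) = 9/14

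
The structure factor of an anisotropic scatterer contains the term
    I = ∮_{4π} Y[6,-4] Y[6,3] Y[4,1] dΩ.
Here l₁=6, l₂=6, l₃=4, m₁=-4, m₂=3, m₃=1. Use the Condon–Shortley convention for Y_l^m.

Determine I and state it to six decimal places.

0.077598

Rules hold: Σm=0, L=16 even, 0≤4≤12.
N = 13·13·9 = 1521
Δ = 8!·4!·4!/17! = 1/15315300
Racah Σ t=2..6: t=2:+1/829440 t=3:−1/25920 t=4:+1/9216 t=5:−1/25920 t=6:+1/829440 = 7/207360
⇒ 3j(6 6 4; 0 0 0)² = 28/2431, sgn +1
Racah Σ t=6..8: t=6:+1/207360 t=7:−1/120960 t=8:+1/967680 = -1/414720
⇒ 3j(6 6 4; -4 3 1)² = 21/4862, sgn +1
4πI² = N·(3j₀)²·(3jₘ)² = 2646/34969
I = +1·√(0.075667/4π) = 0.07759762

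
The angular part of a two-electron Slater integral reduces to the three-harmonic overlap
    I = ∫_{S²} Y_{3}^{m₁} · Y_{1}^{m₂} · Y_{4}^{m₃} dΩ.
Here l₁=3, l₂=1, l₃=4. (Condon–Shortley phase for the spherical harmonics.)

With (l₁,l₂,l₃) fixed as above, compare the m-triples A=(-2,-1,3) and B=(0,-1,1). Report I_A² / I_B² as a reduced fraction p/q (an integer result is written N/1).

21/10

l's match ⇒ only the (l;m) 3-j factors differ between A and B.
A: triangle coeff Δ(3,1,4) = 1/252; Σ_t [0,0]: t=0:+1/240 = 1/240; (3j)²=1/12 [(3 1 4; -2 -1 3)], sign=-1
B: triangle coeff Δ(3,1,4) = 1/252; Σ_t [0,0]: t=0:+1/72 = 1/72; (3j)²=5/126 [(3 1 4; 0 -1 1)], sign=-1
I_A²/I_B² = (1/12)/(5/126) = 21/10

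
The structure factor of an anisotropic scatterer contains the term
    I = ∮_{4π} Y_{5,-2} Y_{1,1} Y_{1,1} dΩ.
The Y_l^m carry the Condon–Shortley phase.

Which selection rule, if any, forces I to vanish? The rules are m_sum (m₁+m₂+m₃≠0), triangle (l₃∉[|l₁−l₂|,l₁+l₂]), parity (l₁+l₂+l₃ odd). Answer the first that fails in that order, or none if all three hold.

m₁+m₂+m₃ = -2 + 1 + 1 = 0  ✓
triangle: |5−1|=4 ≤ l₃=1 ≤ 5+1=6  ✗
parity: l₁+l₂+l₃ = 7 is odd

triangle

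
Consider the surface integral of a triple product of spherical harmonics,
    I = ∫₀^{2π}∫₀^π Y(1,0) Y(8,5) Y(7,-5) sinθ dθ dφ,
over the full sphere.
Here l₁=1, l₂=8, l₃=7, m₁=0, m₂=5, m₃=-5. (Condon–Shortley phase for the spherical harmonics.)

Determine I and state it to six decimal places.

-0.191081

Checks pass: Σm=0; 16 even; l₃=7∈[7,9].
(2·1+1)(2·8+1)(2·7+1) = 765
Δ: 2! 0! 14! / 17! → 1/2040
sum: t=1:−1/25401600 = -1/25401600
3j²(1 8 7; 0 0 0) = Δ·Π!·Σ² = 8/255  (sign +1)
sum: t=1:−1/958003200 = -1/958003200
3j²(1 8 7; 0 5 -5) = Δ·Π!·Σ² = 13/680  (sign -1)
combine: 4πI² = 765·8/255·13/680 = 39/85
take √, sign -1: I = -0.19108118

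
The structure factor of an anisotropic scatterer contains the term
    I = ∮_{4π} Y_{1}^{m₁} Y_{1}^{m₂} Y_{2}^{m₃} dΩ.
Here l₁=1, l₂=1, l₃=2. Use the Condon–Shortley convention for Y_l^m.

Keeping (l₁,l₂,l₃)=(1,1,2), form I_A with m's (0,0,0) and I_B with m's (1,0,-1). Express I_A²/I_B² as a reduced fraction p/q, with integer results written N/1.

Same 1,1,2: normalisation and zero-m 3j drop out of the ratio.
A: Δ: 0! 2! 2! / 5! → 1/30; sum: t=0:+1/1 = 1/1; 3j²(1 1 2; 0 0 0) = Δ·Π!·Σ² = 2/15  (sign +1)
B: Δ: 0! 2! 2! / 5! → 1/30; sum: t=0:+1/2 = 1/2; 3j²(1 1 2; 1 0 -1) = Δ·Π!·Σ² = 1/10  (sign -1)
I_A²/I_B² = (2/15)/(1/10) = 4/3

4/3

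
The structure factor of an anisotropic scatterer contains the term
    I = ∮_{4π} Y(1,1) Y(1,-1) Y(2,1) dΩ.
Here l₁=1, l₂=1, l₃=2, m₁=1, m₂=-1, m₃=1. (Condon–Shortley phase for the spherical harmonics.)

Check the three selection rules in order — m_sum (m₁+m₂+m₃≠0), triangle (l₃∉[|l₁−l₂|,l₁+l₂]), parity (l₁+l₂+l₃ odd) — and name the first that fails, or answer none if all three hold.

m_sum

m₁+m₂+m₃ = 1 − 1 + 1 = 1  ✗
triangle: |1−1|=0 ≤ l₃=2 ≤ 1+1=2
parity: l₁+l₂+l₃ = 4 is even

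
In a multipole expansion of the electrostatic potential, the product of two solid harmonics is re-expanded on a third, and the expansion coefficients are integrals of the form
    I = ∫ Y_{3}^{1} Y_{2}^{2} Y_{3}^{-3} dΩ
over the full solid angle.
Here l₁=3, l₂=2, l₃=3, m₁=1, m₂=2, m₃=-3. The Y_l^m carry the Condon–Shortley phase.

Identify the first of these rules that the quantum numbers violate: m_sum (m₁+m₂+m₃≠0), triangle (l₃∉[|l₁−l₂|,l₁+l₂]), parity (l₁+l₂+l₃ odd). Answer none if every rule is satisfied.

Σmᵢ = 0  ✓
l₃∈[|l₁−l₂|,l₁+l₂]=[1,5], have l₃=3  ✓
Σlᵢ = 8 ⇒ even  ✓

none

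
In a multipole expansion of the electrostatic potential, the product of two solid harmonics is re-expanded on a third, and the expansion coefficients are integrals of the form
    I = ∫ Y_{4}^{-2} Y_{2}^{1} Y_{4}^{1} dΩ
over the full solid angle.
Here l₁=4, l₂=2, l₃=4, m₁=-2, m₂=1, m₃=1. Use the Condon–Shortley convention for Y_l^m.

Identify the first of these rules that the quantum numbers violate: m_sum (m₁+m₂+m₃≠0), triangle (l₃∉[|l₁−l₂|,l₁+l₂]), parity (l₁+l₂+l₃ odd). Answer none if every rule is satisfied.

Σmᵢ = 0  ✓
l₃∈[|l₁−l₂|,l₁+l₂]=[2,6], have l₃=4  ✓
Σlᵢ = 10 ⇒ even  ✓

none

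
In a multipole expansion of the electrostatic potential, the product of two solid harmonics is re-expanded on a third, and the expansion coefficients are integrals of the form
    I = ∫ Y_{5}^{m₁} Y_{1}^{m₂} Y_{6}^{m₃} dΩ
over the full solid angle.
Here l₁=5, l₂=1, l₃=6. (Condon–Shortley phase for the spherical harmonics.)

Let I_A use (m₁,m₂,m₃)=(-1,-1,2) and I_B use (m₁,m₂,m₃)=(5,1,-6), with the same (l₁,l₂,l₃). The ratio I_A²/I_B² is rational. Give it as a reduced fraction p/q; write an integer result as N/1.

14/33

Shared (l₁,l₂,l₃)=(5,1,6): N and (l;000)² cancel in I_A²/I_B².
A: Δ = 0!·10!·2!/13! = 1/858; Racah Σ t=0..0: t=0:+1/34560 = 1/34560; ⇒ 3j(5 1 6; -1 -1 2)² = 14/429, sgn +1
B: Δ = 0!·10!·2!/13! = 1/858; Racah Σ t=0..0: t=0:+1/7257600 = 1/7257600; ⇒ 3j(5 1 6; 5 1 -6)² = 1/13, sgn +1
I_A²/I_B² = (14/429)/(1/13) = 14/33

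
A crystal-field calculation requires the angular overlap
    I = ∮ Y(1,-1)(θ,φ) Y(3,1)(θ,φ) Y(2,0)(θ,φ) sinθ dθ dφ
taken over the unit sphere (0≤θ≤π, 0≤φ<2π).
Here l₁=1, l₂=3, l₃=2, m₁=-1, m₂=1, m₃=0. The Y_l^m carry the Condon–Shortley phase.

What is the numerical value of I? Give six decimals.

-0.202301

Rules hold: Σm=0, L=6 even, 2≤2≤4.
N = 3·7·5 = 105
Δ = 2!·0!·4!/7! = 1/105
Racah Σ t=1..1: t=1:−1/4 = -1/4
⇒ 3j(1 3 2; 0 0 0)² = 3/35, sgn -1
Racah Σ t=2..2: t=2:+1/8 = 1/8
⇒ 3j(1 3 2; -1 1 0)² = 2/35, sgn +1
4πI² = N·(3j₀)²·(3jₘ)² = 18/35
I = -1·√(0.514286/4π) = -0.20230066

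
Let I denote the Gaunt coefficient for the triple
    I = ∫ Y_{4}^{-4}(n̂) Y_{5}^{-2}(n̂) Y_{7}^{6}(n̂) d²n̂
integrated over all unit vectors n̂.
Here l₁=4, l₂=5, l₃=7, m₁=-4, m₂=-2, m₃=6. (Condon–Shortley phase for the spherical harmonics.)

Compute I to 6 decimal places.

Rules hold: Σm=0, L=16 even, 1≤7≤9.
N = 9·11·15 = 1485
Δ = 2!·6!·8!/17! = 1/6126120
Racah Σ t=0..2: t=0:+1/69120 t=1:−1/20736 t=2:+1/69120 = -1/51840
⇒ 3j(4 5 7; 0 0 0)² = 280/21879, sgn +1
Racah Σ t=2..2: t=2:+1/7257600 = 1/7257600
⇒ 3j(4 5 7; -4 -2 6)² = 2/85, sgn -1
4πI² = N·(3j₀)²·(3jₘ)² = 1680/3757
I = -1·√(0.447165/4π) = -0.18863797

-0.188638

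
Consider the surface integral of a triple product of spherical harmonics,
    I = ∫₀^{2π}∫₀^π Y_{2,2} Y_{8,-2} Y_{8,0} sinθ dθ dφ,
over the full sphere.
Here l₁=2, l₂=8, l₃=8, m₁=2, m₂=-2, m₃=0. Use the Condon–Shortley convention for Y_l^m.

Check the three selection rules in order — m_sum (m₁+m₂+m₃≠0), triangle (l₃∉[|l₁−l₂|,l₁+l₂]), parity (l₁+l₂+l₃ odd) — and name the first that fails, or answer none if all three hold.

m₁+m₂+m₃ = 2 − 2 + 0 = 0  ✓
triangle: |2−8|=6 ≤ l₃=8 ≤ 2+8=10  ✓
parity: l₁+l₂+l₃ = 18 is even  ✓

none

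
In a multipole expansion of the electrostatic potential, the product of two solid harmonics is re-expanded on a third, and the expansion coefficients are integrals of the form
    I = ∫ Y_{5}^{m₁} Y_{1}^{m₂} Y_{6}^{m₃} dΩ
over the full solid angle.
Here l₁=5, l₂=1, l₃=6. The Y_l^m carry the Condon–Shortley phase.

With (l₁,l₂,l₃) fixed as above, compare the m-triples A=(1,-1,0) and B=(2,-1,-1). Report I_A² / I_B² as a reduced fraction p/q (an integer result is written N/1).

3/2

l's match ⇒ only the (l;m) 3-j factors differ between A and B.
A: triangle coeff Δ(5,1,6) = 1/858; Σ_t [0,0]: t=0:+1/34560 = 1/34560; (3j)²=5/286 [(5 1 6; 1 -1 0)], sign=+1
B: triangle coeff Δ(5,1,6) = 1/858; Σ_t [0,0]: t=0:+1/60480 = 1/60480; (3j)²=5/429 [(5 1 6; 2 -1 -1)], sign=-1
I_A²/I_B² = (5/286)/(5/429) = 3/2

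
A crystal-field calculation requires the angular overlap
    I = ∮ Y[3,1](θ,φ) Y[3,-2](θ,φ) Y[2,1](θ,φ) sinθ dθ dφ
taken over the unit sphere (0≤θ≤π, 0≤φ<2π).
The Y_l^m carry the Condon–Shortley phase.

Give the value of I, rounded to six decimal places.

0.162868

Checks pass: Σm=0; 8 even; l₃=2∈[0,6].
(2·3+1)(2·3+1)(2·2+1) = 245
Δ: 4! 2! 2! / 9! → 1/3780
sum: t=1:−1/24 t=2:+1/4 t=3:−1/24 = 1/6
3j²(3 3 2; 0 0 0) = Δ·Π!·Σ² = 4/105  (sign +1)
sum: t=0:+1/48 t=1:−1/12 = -1/16
3j²(3 3 2; 1 -2 1) = Δ·Π!·Σ² = 1/28  (sign +1)
combine: 4πI² = 245·4/105·1/28 = 1/3
take √, sign +1: I = 0.16286750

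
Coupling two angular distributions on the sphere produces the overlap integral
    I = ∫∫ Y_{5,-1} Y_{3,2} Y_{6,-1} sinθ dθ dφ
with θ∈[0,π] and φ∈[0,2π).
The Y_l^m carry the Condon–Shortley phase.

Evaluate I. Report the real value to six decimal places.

Checks pass: Σm=0; 14 even; l₃=6∈[2,8].
(2·5+1)(2·3+1)(2·6+1) = 1001
Δ: 2! 8! 4! / 15! → 1/675675
sum: t=0:+1/8640 t=1:−1/2304 t=2:+1/8640 = -7/34560
3j²(5 3 6; 0 0 0) = Δ·Π!·Σ² = 7/429  (sign -1)
sum: t=1:−1/17280 t=2:+1/6912 = 1/11520
3j²(5 3 6; -1 2 -1) = Δ·Π!·Σ² = 2/143  (sign -1)
combine: 4πI² = 1001·7/429·2/143 = 98/429
take √, sign +1: I = 0.13482780

0.134828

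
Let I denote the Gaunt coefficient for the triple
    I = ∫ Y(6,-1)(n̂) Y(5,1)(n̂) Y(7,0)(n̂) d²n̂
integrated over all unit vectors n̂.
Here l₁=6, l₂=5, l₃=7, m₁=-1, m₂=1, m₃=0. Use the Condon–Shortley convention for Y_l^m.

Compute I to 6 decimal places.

Rules hold: Σm=0, L=18 even, 1≤7≤11.
N = 13·11·15 = 2145
Δ = 4!·8!·6!/19! = 1/174594420
Racah Σ t=0..4: t=0:+1/4147200 t=1:−1/207360 t=2:+1/82944 t=3:−1/207360 t=4:+1/4147200 = 1/345600
⇒ 3j(6 5 7; 0 0 0)² = 420/46189, sgn -1
Racah Σ t=0..4: t=0:+1/87091200 t=1:−1/1036800 t=2:+1/138240 t=3:−1/124416 t=4:+1/829440 = -1/1814400
⇒ 3j(6 5 7; -1 1 0)² = 64/138567, sgn +1
4πI² = N·(3j₀)²·(3jₘ)² = 134400/14919047
I = -1·√(0.00900862/4π) = -0.02677467

-0.026775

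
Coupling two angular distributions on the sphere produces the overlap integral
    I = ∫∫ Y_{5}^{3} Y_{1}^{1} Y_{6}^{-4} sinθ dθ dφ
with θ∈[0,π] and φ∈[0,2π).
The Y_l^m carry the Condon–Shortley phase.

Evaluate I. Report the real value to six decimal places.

Rules hold: Σm=0, L=12 even, 4≤6≤6.
N = 11·3·13 = 429
Δ = 0!·10!·2!/13! = 1/858
Racah Σ t=0..0: t=0:+1/14400 = 1/14400
⇒ 3j(5 1 6; 0 0 0)² = 6/143, sgn +1
Racah Σ t=0..0: t=0:+1/161280 = 1/161280
⇒ 3j(5 1 6; 3 1 -4)² = 15/286, sgn +1
4πI² = N·(3j₀)²·(3jₘ)² = 135/143
I = +1·√(0.944056/4π) = 0.27409047

0.274090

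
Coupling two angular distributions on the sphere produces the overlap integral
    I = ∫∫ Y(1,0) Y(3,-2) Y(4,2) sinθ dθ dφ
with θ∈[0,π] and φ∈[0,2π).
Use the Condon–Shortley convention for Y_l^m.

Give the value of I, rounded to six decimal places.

0.213244

m-sum 0 ✓  L=8 even ✓  2≤4≤4 ✓
Π(2lᵢ+1) = 3×7×9 = 189
triangle coeff Δ(1,3,4) = 1/252
Σ_t [0,0]: t=0:+1/36 = 1/36
(3j)²=4/63 [(1 3 4; 0 0 0)], sign=+1
Σ_t [0,0]: t=0:+1/120 = 1/120
(3j)²=1/21 [(1 3 4; 0 -2 2)], sign=+1
⇒ 4πI² = 4/7
I = (+1)√(4/7/(4π)) = 0.21324362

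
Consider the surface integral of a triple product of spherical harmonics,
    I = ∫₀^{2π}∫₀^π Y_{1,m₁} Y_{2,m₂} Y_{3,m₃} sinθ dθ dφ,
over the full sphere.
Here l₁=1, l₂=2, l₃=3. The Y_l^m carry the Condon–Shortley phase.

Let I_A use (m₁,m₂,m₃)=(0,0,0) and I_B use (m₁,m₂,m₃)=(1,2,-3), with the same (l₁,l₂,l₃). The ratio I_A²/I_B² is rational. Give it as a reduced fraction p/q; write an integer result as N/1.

3/5

Shared (l₁,l₂,l₃)=(1,2,3): N and (l;000)² cancel in I_A²/I_B².
A: Δ = 0!·2!·4!/7! = 1/105; Racah Σ t=0..0: t=0:+1/4 = 1/4; ⇒ 3j(1 2 3; 0 0 0)² = 3/35, sgn -1
B: Δ = 0!·2!·4!/7! = 1/105; Racah Σ t=0..0: t=0:+1/48 = 1/48; ⇒ 3j(1 2 3; 1 2 -3)² = 1/7, sgn +1
I_A²/I_B² = (3/35)/(1/7) = 3/5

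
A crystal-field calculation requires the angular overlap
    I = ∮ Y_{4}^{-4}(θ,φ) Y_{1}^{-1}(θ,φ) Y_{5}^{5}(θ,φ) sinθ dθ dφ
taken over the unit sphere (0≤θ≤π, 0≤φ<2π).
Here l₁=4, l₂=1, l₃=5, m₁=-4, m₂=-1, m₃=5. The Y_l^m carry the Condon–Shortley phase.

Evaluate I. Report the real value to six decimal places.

m-sum 0 ✓  L=10 even ✓  3≤5≤5 ✓
Π(2lᵢ+1) = 9×3×11 = 297
triangle coeff Δ(4,1,5) = 1/495
Σ_t [0,0]: t=0:+1/576 = 1/576
(3j)²=5/99 [(4 1 5; 0 0 0)], sign=-1
Σ_t [0,0]: t=0:+1/80640 = 1/80640
(3j)²=1/11 [(4 1 5; -4 -1 5)], sign=+1
⇒ 4πI² = 15/11
I = (-1)√(15/11/(4π)) = -0.32941575

-0.329416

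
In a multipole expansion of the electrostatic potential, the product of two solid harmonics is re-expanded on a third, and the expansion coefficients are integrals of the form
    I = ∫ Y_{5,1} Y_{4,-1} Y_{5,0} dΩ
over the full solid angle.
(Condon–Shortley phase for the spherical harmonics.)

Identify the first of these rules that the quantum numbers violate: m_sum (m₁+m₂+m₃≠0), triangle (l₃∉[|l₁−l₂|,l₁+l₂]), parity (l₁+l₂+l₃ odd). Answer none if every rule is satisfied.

none

azimuthal sum: 1 − 1 + 0 = 0  ✓
1 ≤ 5 ≤ 9 (triangle on l)  ✓
L = 5 + 4 + 5 = 14 (even)  ✓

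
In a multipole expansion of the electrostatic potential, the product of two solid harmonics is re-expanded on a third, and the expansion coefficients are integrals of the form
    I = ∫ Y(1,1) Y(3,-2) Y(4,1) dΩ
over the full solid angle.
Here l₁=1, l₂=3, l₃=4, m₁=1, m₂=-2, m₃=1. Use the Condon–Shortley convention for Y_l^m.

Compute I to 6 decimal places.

m-sum 0 ✓  L=8 even ✓  2≤4≤4 ✓
Π(2lᵢ+1) = 3×7×9 = 189
triangle coeff Δ(1,3,4) = 1/252
Σ_t [0,0]: t=0:+1/36 = 1/36
(3j)²=4/63 [(1 3 4; 0 0 0)], sign=+1
Σ_t [0,0]: t=0:+1/240 = 1/240
(3j)²=1/84 [(1 3 4; 1 -2 1)], sign=-1
⇒ 4πI² = 1/7
I = (-1)√(1/7/(4π)) = -0.10662181

-0.106622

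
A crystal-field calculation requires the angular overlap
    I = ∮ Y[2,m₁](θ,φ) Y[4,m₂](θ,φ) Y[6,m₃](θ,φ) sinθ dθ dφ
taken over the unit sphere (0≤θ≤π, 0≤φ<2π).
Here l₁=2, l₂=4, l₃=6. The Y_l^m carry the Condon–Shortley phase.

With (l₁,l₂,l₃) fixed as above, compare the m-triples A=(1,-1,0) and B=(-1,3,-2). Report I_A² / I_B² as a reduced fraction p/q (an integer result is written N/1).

Shared (l₁,l₂,l₃)=(2,4,6): N and (l;000)² cancel in I_A²/I_B².
A: Δ = 0!·4!·8!/13! = 1/6435; Racah Σ t=0..0: t=0:+1/4320 = 1/4320; ⇒ 3j(2 4 6; 1 -1 0)² = 8/429, sgn +1
B: Δ = 0!·4!·8!/13! = 1/6435; Racah Σ t=0..0: t=0:+1/30240 = 1/30240; ⇒ 3j(2 4 6; -1 3 -2)² = 32/6435, sgn +1
I_A²/I_B² = (8/429)/(32/6435) = 15/4

15/4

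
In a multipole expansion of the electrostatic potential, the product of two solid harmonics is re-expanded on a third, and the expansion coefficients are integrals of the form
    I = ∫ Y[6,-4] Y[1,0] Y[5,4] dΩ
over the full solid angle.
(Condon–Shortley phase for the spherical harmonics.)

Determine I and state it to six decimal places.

m-sum 0 ✓  L=12 even ✓  5≤5≤7 ✓
Π(2lᵢ+1) = 13×3×11 = 429
triangle coeff Δ(6,1,5) = 1/858
Σ_t [1,1]: t=1:−1/14400 = -1/14400
(3j)²=6/143 [(6 1 5; 0 0 0)], sign=+1
Σ_t [1,1]: t=1:−1/362880 = -1/362880
(3j)²=10/429 [(6 1 5; -4 0 4)], sign=+1
⇒ 4πI² = 60/143
I = (+1)√(60/143/(4π)) = 0.18272698

0.182727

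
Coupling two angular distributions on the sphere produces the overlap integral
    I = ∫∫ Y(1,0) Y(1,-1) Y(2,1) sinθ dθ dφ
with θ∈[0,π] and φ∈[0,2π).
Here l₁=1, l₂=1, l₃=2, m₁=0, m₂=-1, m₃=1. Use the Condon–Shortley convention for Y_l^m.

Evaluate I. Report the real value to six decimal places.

m-sum 0 ✓  L=4 even ✓  0≤2≤2 ✓
Π(2lᵢ+1) = 3×3×5 = 45
triangle coeff Δ(1,1,2) = 1/30
Σ_t [0,0]: t=0:+1/1 = 1/1
(3j)²=2/15 [(1 1 2; 0 0 0)], sign=+1
Σ_t [0,0]: t=0:+1/2 = 1/2
(3j)²=1/10 [(1 1 2; 0 -1 1)], sign=-1
⇒ 4πI² = 3/5
I = (-1)√(3/5/(4π)) = -0.21850969

-0.218510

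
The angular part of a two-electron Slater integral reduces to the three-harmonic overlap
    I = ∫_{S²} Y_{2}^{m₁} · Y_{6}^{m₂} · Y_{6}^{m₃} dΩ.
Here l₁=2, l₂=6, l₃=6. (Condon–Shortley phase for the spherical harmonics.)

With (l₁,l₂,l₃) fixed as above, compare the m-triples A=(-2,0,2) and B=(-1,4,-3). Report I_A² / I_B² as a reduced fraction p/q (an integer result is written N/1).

8/7

l's match ⇒ only the (l;m) 3-j factors differ between A and B.
A: triangle coeff Δ(2,6,6) = 1/90090; Σ_t [2,2]: t=2:+1/69120 = 1/69120; (3j)²=4/143 [(2 6 6; -2 0 2)], sign=+1
B: triangle coeff Δ(2,6,6) = 1/90090; Σ_t [1,2]: t=1:−1/725760 t=2:+1/161280 = 1/207360; (3j)²=7/286 [(2 6 6; -1 4 -3)], sign=-1
I_A²/I_B² = (4/143)/(7/286) = 8/7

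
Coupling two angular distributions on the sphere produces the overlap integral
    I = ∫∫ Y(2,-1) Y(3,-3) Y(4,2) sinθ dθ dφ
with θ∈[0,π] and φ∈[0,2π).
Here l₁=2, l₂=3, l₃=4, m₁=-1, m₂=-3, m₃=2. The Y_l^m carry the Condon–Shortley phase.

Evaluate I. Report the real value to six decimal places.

m-sum = -1 − 3 + 2 = -2 ≠ 0 ⇒ I = 0

0.000000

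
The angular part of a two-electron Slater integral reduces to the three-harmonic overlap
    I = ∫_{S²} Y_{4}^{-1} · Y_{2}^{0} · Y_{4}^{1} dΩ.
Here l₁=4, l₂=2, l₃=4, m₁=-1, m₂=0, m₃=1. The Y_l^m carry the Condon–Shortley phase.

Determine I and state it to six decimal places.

m-sum 0 ✓  L=10 even ✓  2≤4≤6 ✓
Π(2lᵢ+1) = 9×5×9 = 405
triangle coeff Δ(4,2,4) = 1/13860
Σ_t [0,2]: t=0:+1/192 t=1:−1/36 t=2:+1/192 = -5/288
(3j)²=20/693 [(4 2 4; 0 0 0)], sign=-1
Σ_t [0,2]: t=0:+1/480 t=1:−1/48 t=2:+1/144 = -17/1440
(3j)²=289/13860 [(4 2 4; -1 0 1)], sign=+1
⇒ 4πI² = 1445/5929
I = (-1)√(1445/5929/(4π)) = -0.13926381

-0.139264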